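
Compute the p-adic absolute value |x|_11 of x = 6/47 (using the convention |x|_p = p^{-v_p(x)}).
|6/47|_11 = 1

Step 1 — compute v_11(x) by factoring powers of 11 out of the numerator and denominator: v_11(6/47) = 0. Step 2 — apply |x|_p = p^{-v_p(x)} = 11^{0} = 1.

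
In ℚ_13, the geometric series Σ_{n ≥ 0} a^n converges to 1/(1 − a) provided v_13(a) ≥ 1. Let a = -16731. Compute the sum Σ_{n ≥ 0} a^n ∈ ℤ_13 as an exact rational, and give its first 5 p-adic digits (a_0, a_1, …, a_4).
Σ a^n = 1/(1 − a) = 1/16732;  first 5 digits = (1, 0, 5, 5, 11)

v_13(a) = 2 ≥ 1, so the series converges in ℤ_13 to 1/(1 − a) = 1/(1 − (-16731)) = 1/16732. Expand this rational in ℤ_13: compute digits iteratively via d_i = x_i mod 13, x_{i+1} = (x_i − d_i)/13. The first 5 digits are (1, 0, 5, 5, 11).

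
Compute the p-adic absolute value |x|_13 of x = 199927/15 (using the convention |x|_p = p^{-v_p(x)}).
|199927/15|_13 = 1/28561

Step 1 — compute v_13(x) by factoring powers of 13 out of the numerator and denominator: v_13(199927/15) = 4. Step 2 — apply |x|_p = p^{-v_p(x)} = 13^{-4} = 1/28561.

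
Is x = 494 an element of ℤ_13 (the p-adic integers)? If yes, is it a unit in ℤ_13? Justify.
x ∈ ℤ_13 but not a unit; v_13(x) = 1 > 0

ℤ_13 = {x ∈ ℚ_13 : v_13(x) ≥ 0} and ℤ_13^× = {x ∈ ℤ_13 : v_13(x) = 0}. Here v_13(494) = v_13(num) − v_13(den) = 1; compare against these criteria.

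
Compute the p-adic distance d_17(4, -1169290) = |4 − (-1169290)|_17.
d_17(4, -1169290) = 1/83521

Step 1 — x − y = 4 − (-1169290) = 1169294. Step 2 — v_17(1169294) = 4 (factor: 1169294 = (17^4 · 14); the sign does not affect v_p). Step 3 — |x − y|_17 = 17^{-4} = 1/83521.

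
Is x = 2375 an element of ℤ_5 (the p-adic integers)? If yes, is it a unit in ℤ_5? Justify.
x ∈ ℤ_5 but not a unit; v_5(x) = 3 > 0

ℤ_5 = {x ∈ ℚ_5 : v_5(x) ≥ 0} and ℤ_5^× = {x ∈ ℤ_5 : v_5(x) = 0}. Here v_5(2375) = v_5(num) − v_5(den) = 3; compare against these criteria.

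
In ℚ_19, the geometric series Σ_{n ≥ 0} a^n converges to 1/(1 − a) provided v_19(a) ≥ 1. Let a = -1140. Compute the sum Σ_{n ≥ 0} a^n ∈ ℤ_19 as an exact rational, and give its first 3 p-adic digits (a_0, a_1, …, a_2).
Σ a^n = 1/(1 − a) = 1/1141;  first 3 digits = (1, 16, 5)

v_19(a) = 1 ≥ 1, so the series converges in ℤ_19 to 1/(1 − a) = 1/(1 − (-1140)) = 1/1141. Expand this rational in ℤ_19: compute digits iteratively via d_i = x_i mod 19, x_{i+1} = (x_i − d_i)/19. The first 3 digits are (1, 16, 5).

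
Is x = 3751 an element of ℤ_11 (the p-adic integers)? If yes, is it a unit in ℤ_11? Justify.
x ∈ ℤ_11 but not a unit; v_11(x) = 2 > 0

ℤ_11 = {x ∈ ℚ_11 : v_11(x) ≥ 0} and ℤ_11^× = {x ∈ ℤ_11 : v_11(x) = 0}. Here v_11(3751) = v_11(num) − v_11(den) = 2; compare against these criteria.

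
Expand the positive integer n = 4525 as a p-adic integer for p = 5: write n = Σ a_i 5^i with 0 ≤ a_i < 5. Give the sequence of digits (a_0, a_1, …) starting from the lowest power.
(a_0, a_1, …) = (0, 0, 1, 1, 2, 1)

Repeated division by 5 gives the digits low-to-high: 4525 = 1·5^2 + 1·5^3 + 2·5^4 + 1·5^5. Digit sequence: (0, 0, 1, 1, 2, 1).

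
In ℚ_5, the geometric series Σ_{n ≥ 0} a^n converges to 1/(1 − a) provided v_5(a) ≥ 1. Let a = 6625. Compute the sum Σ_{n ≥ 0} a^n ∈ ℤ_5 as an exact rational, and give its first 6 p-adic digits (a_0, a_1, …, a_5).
Σ a^n = 1/(1 − a) = -1/6624;  first 6 digits = (1, 0, 0, 3, 0, 2)

v_5(a) = 3 ≥ 1, so the series converges in ℤ_5 to 1/(1 − a) = 1/(1 − 6625) = -1/6624. Expand this rational in ℤ_5: compute digits iteratively via d_i = x_i mod 5, x_{i+1} = (x_i − d_i)/5. The first 6 digits are (1, 0, 0, 3, 0, 2).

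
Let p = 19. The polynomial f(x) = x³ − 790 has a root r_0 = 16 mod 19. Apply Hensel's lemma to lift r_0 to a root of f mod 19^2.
r_1 = 54 (mod 361)

Hensel: r_{i+1} = r_i − f(r_i)/f′(r_i) mod 19^{i+2}, where f′(x) = 3x². Iterate:
  r_0 = 16 (mod 19)
  r_1 = 54 (mod 361)
Final: r = 54 with f(r) ≡ 0 mod 19^2.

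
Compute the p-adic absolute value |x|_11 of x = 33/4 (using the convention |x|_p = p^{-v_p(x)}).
|33/4|_11 = 1/11

Step 1 — compute v_11(x) by factoring powers of 11 out of the numerator and denominator: v_11(33/4) = 1. Step 2 — apply |x|_p = p^{-v_p(x)} = 11^{-1} = 1/11.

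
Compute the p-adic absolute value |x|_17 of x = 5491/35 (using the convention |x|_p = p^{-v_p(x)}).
|5491/35|_17 = 1/289

Step 1 — compute v_17(x) by factoring powers of 17 out of the numerator and denominator: v_17(5491/35) = 2. Step 2 — apply |x|_p = p^{-v_p(x)} = 17^{-2} = 1/289.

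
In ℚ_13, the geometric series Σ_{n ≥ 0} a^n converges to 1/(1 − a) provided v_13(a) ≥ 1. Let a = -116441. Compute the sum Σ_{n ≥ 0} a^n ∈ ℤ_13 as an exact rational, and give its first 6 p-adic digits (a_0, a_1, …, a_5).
Σ a^n = 1/(1 − a) = 1/116442;  first 6 digits = (1, 0, 0, 12, 8, 12)

v_13(a) = 3 ≥ 1, so the series converges in ℤ_13 to 1/(1 − a) = 1/(1 − (-116441)) = 1/116442. Expand this rational in ℤ_13: compute digits iteratively via d_i = x_i mod 13, x_{i+1} = (x_i − d_i)/13. The first 6 digits are (1, 0, 0, 12, 8, 12).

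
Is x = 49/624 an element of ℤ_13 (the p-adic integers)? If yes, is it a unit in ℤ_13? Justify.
x ∉ ℤ_13 (v_13(x) = -1 < 0)

ℤ_13 = {x ∈ ℚ_13 : v_13(x) ≥ 0} and ℤ_13^× = {x ∈ ℤ_13 : v_13(x) = 0}. Here v_13(49/624) = v_13(num) − v_13(den) = -1; compare against these criteria.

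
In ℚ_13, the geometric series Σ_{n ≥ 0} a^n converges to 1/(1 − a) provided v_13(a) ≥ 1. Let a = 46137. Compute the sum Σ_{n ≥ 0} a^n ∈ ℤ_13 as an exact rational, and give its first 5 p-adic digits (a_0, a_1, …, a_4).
Σ a^n = 1/(1 − a) = -1/46136;  first 5 digits = (1, 0, 0, 8, 1)

v_13(a) = 3 ≥ 1, so the series converges in ℤ_13 to 1/(1 − a) = 1/(1 − 46137) = -1/46136. Expand this rational in ℤ_13: compute digits iteratively via d_i = x_i mod 13, x_{i+1} = (x_i − d_i)/13. The first 5 digits are (1, 0, 0, 8, 1).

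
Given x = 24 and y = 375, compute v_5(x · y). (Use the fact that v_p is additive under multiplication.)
v_5(9000) = 3

v_p(x) = 0 (factor: 24 = 5^0 · 24); v_p(y) = 3 (factor: 375 = 5^3 · 3). Additivity: v_p(xy) = v_p(x) + v_p(y) = 0 + 3 = 3. (Direct check: xy = 9000 = 5^3 · (72).)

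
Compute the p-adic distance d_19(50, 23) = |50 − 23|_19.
d_19(50, 23) = 1

Step 1 — x − y = 50 − 23 = 27. Step 2 — v_19(27) = 0 (factor: 27 = (19^0 · 27); the sign does not affect v_p). Step 3 — |x − y|_19 = 19^{0} = 1.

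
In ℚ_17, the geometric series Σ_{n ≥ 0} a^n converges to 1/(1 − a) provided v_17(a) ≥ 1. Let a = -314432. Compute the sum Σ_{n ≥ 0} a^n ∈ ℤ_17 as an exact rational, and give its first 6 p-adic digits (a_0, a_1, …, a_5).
Σ a^n = 1/(1 − a) = 1/314433;  first 6 digits = (1, 0, 0, 4, 13, 16)

v_17(a) = 3 ≥ 1, so the series converges in ℤ_17 to 1/(1 − a) = 1/(1 − (-314432)) = 1/314433. Expand this rational in ℤ_17: compute digits iteratively via d_i = x_i mod 17, x_{i+1} = (x_i − d_i)/17. The first 6 digits are (1, 0, 0, 4, 13, 16).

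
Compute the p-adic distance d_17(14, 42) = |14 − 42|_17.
d_17(14, 42) = 1

Step 1 — x − y = 14 − 42 = -28. Step 2 — v_17(-28) = 0 (factor: -28 = −(17^0 · 28); the sign does not affect v_p). Step 3 — |x − y|_17 = 17^{0} = 1.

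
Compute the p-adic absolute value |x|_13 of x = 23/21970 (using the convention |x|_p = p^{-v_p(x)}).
|23/21970|_13 = 2197

Step 1 — compute v_13(x) by factoring powers of 13 out of the numerator and denominator: v_13(23/21970) = -3. Step 2 — apply |x|_p = p^{-v_p(x)} = 13^{3} = 2197.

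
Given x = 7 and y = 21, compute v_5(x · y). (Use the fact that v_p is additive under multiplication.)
v_5(147) = 0

v_p(x) = 0 (factor: 7 = 5^0 · 7); v_p(y) = 0 (factor: 21 = 5^0 · 21). Additivity: v_p(xy) = v_p(x) + v_p(y) = 0 + 0 = 0. (Direct check: xy = 147 = 5^0 · (147).)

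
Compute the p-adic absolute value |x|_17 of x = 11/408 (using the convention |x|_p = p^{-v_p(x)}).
|11/408|_17 = 17

Step 1 — compute v_17(x) by factoring powers of 17 out of the numerator and denominator: v_17(11/408) = -1. Step 2 — apply |x|_p = p^{-v_p(x)} = 17^{1} = 17.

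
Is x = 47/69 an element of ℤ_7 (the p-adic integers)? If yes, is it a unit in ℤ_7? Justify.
x ∈ ℤ_7^× (unit); v_7(x) = 0

ℤ_7 = {x ∈ ℚ_7 : v_7(x) ≥ 0} and ℤ_7^× = {x ∈ ℤ_7 : v_7(x) = 0}. Here v_7(47/69) = v_7(num) − v_7(den) = 0; compare against these criteria.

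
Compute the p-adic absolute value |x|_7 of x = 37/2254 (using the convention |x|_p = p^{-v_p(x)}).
|37/2254|_7 = 49

Step 1 — compute v_7(x) by factoring powers of 7 out of the numerator and denominator: v_7(37/2254) = -2. Step 2 — apply |x|_p = p^{-v_p(x)} = 7^{2} = 49.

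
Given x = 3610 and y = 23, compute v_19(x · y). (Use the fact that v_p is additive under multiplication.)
v_19(83030) = 2

v_p(x) = 2 (factor: 3610 = 19^2 · 10); v_p(y) = 0 (factor: 23 = 19^0 · 23). Additivity: v_p(xy) = v_p(x) + v_p(y) = 2 + 0 = 2. (Direct check: xy = 83030 = 19^2 · (230).)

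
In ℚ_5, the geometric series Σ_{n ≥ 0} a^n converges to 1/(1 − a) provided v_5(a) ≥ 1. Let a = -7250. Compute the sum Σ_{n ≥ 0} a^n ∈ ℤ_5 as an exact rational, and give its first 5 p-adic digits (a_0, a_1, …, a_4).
Σ a^n = 1/(1 − a) = 1/7251;  first 5 digits = (1, 0, 0, 2, 3)

v_5(a) = 3 ≥ 1, so the series converges in ℤ_5 to 1/(1 − a) = 1/(1 − (-7250)) = 1/7251. Expand this rational in ℤ_5: compute digits iteratively via d_i = x_i mod 5, x_{i+1} = (x_i − d_i)/5. The first 5 digits are (1, 0, 0, 2, 3).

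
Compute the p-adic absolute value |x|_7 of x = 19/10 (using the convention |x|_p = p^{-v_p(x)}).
|19/10|_7 = 1

Step 1 — compute v_7(x) by factoring powers of 7 out of the numerator and denominator: v_7(19/10) = 0. Step 2 — apply |x|_p = p^{-v_p(x)} = 7^{0} = 1.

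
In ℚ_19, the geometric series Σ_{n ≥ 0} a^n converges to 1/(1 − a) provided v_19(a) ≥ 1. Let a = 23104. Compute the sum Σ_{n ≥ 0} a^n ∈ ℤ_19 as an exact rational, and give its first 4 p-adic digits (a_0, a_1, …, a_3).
Σ a^n = 1/(1 − a) = -1/23103;  first 4 digits = (1, 0, 7, 3)

v_19(a) = 2 ≥ 1, so the series converges in ℤ_19 to 1/(1 − a) = 1/(1 − 23104) = -1/23103. Expand this rational in ℤ_19: compute digits iteratively via d_i = x_i mod 19, x_{i+1} = (x_i − d_i)/19. The first 4 digits are (1, 0, 7, 3).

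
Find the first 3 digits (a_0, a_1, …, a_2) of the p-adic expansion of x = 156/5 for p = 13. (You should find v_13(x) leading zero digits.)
(a_0, …, a_2) = (0, 5, 5)

v_13(156/5) = 1, so a_0 = ... = a_0 = 0. Factor out: x = 13^1 · u with u = 12/5 a unit in ℤ_13. Expand u iteratively via a_{v+i} = u_i mod 13, u_{i+1} = (u_i − a_{v+i})/13:
  u_0 = 12/5;  a_1 = 5;  u_1 = (u_0 − 5)/13 = -1/5
  u_1 = -1/5;  a_2 = 5;  u_2 = (u_1 − 5)/13 = -2/5
Digits: (0, 5, 5).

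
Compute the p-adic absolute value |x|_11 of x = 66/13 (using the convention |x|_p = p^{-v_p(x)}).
|66/13|_11 = 1/11

Step 1 — compute v_11(x) by factoring powers of 11 out of the numerator and denominator: v_11(66/13) = 1. Step 2 — apply |x|_p = p^{-v_p(x)} = 11^{-1} = 1/11.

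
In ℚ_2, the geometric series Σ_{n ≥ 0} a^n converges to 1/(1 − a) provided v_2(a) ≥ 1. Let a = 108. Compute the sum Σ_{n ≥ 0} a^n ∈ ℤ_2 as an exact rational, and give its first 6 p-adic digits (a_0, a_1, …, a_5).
Σ a^n = 1/(1 − a) = -1/107;  first 6 digits = (1, 0, 1, 1, 1, 1)

v_2(a) = 2 ≥ 1, so the series converges in ℤ_2 to 1/(1 − a) = 1/(1 − 108) = -1/107. Expand this rational in ℤ_2: compute digits iteratively via d_i = x_i mod 2, x_{i+1} = (x_i − d_i)/2. The first 6 digits are (1, 0, 1, 1, 1, 1).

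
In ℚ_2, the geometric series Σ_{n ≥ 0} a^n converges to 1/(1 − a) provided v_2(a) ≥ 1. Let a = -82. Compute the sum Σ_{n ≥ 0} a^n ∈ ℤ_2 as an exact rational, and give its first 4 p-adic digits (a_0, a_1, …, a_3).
Σ a^n = 1/(1 − a) = 1/83;  first 4 digits = (1, 1, 0, 1)

v_2(a) = 1 ≥ 1, so the series converges in ℤ_2 to 1/(1 − a) = 1/(1 − (-82)) = 1/83. Expand this rational in ℤ_2: compute digits iteratively via d_i = x_i mod 2, x_{i+1} = (x_i − d_i)/2. The first 4 digits are (1, 1, 0, 1).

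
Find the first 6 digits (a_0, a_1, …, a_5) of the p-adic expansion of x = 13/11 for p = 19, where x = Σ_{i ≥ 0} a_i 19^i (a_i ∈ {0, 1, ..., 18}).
(a_0, …, a_5) = (15, 1, 12, 8, 3, 5)

v_19(13/11) = 0 (numerator and denominator both coprime to 19), so x ∈ ℤ_19^×. Compute digits iteratively via a_i = x_i mod 19, x_{i+1} = (x_i − a_i)/19, with x_0 = x:
  x_0 = 13/11;  a_0 = 15;  x_1 = (x_0 − 15)/19 = -8/11
  x_1 = -8/11;  a_1 = 1;  x_2 = (x_1 − 1)/19 = -1/11
  x_2 = -1/11;  a_2 = 12;  x_3 = (x_2 − 12)/19 = -7/11
  x_3 = -7/11;  a_3 = 8;  x_4 = (x_3 − 8)/19 = -5/11
  x_4 = -5/11;  a_4 = 3;  x_5 = (x_4 − 3)/19 = -2/11
  x_5 = -2/11;  a_5 = 5;  x_6 = (x_5 − 5)/19 = -3/11
Digits: (15, 1, 12, 8, 3, 5).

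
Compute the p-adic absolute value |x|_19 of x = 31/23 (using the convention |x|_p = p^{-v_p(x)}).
|31/23|_19 = 1

Step 1 — compute v_19(x) by factoring powers of 19 out of the numerator and denominator: v_19(31/23) = 0. Step 2 — apply |x|_p = p^{-v_p(x)} = 19^{0} = 1.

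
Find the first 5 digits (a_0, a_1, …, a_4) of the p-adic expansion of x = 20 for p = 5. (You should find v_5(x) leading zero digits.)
(a_0, …, a_4) = (0, 4, 0, 0, 0)

v_5(20) = 1, so a_0 = ... = a_0 = 0. Factor out: x = 5^1 · u with u = 4 a unit in ℤ_5. Expand u iteratively via a_{v+i} = u_i mod 5, u_{i+1} = (u_i − a_{v+i})/5:
  u_0 = 4;  a_1 = 4;  u_1 = (u_0 − 4)/5 = 0
  u_1 = 0;  a_2 = 0;  u_2 = (u_1 − 0)/5 = 0
  u_2 = 0;  a_3 = 0;  u_3 = (u_2 − 0)/5 = 0
  u_3 = 0;  a_4 = 0;  u_4 = (u_3 − 0)/5 = 0
Digits: (0, 4, 0, 0, 0).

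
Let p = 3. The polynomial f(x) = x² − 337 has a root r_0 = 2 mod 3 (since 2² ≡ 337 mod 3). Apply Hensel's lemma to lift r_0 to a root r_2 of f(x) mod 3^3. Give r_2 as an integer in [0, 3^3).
r_2 = 11 (mod 27)

Hensel's recurrence: r_{i+1} = r_i − f(r_i)·(f′(r_i))^{-1} mod 3^{i+2}, with f′(x) = 2x. Iterate:
  r_0 = 2 (mod 3)
  r_1 = 2 (mod 9)
  r_2 = 11 (mod 27)
Final: r_2 = 11, and one checks f(r_2) ≡ 0 mod 3^3.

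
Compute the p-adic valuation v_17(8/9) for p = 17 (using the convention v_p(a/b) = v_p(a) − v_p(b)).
v_17(8/9) = 0

Factor powers of 17 from the numerator and denominator of the reduced fraction: 8 = 17^0 · 8 and 9 = 17^0 · 9. Apply v_p(a/b) = v_p(a) − v_p(b): v_17(8/9) = 0 − 0 = 0.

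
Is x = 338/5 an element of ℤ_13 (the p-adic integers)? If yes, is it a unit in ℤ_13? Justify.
x ∈ ℤ_13 but not a unit; v_13(x) = 2 > 0

ℤ_13 = {x ∈ ℚ_13 : v_13(x) ≥ 0} and ℤ_13^× = {x ∈ ℤ_13 : v_13(x) = 0}. Here v_13(338/5) = v_13(num) − v_13(den) = 2; compare against these criteria.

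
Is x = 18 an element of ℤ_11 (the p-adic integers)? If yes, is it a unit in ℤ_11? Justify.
x ∈ ℤ_11^× (unit); v_11(x) = 0

ℤ_11 = {x ∈ ℚ_11 : v_11(x) ≥ 0} and ℤ_11^× = {x ∈ ℤ_11 : v_11(x) = 0}. Here v_11(18) = v_11(num) − v_11(den) = 0; compare against these criteria.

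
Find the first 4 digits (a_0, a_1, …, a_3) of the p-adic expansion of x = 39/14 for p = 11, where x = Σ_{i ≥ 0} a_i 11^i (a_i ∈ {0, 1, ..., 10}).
(a_0, …, a_3) = (2, 4, 2, 10)

v_11(39/14) = 0 (numerator and denominator both coprime to 11), so x ∈ ℤ_11^×. Compute digits iteratively via a_i = x_i mod 11, x_{i+1} = (x_i − a_i)/11, with x_0 = x:
  x_0 = 39/14;  a_0 = 2;  x_1 = (x_0 − 2)/11 = 1/14
  x_1 = 1/14;  a_1 = 4;  x_2 = (x_1 − 4)/11 = -5/14
  x_2 = -5/14;  a_2 = 2;  x_3 = (x_2 − 2)/11 = -3/14
  x_3 = -3/14;  a_3 = 10;  x_4 = (x_3 − 10)/11 = -13/14
Digits: (2, 4, 2, 10).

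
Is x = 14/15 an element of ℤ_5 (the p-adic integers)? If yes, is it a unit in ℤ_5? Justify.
x ∉ ℤ_5 (v_5(x) = -1 < 0)

ℤ_5 = {x ∈ ℚ_5 : v_5(x) ≥ 0} and ℤ_5^× = {x ∈ ℤ_5 : v_5(x) = 0}. Here v_5(14/15) = v_5(num) − v_5(den) = -1; compare against these criteria.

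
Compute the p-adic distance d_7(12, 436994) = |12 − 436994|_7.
d_7(12, 436994) = 1/16807

Step 1 — x − y = 12 − 436994 = -436982. Step 2 — v_7(-436982) = 5 (factor: -436982 = −(7^5 · 26); the sign does not affect v_p). Step 3 — |x − y|_7 = 7^{-5} = 1/16807.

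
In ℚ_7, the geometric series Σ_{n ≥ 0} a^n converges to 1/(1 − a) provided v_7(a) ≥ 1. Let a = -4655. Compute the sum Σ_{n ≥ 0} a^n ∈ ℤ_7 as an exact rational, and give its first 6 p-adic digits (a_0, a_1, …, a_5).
Σ a^n = 1/(1 − a) = 1/4656;  first 6 digits = (1, 0, 3, 0, 0, 1)

v_7(a) = 2 ≥ 1, so the series converges in ℤ_7 to 1/(1 − a) = 1/(1 − (-4655)) = 1/4656. Expand this rational in ℤ_7: compute digits iteratively via d_i = x_i mod 7, x_{i+1} = (x_i − d_i)/7. The first 6 digits are (1, 0, 3, 0, 0, 1).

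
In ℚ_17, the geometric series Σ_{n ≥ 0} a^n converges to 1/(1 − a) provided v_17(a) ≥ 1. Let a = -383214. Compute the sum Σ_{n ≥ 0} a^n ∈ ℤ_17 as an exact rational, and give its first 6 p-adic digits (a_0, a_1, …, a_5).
Σ a^n = 1/(1 − a) = 1/383215;  first 6 digits = (1, 0, 0, 7, 12, 16)

v_17(a) = 3 ≥ 1, so the series converges in ℤ_17 to 1/(1 − a) = 1/(1 − (-383214)) = 1/383215. Expand this rational in ℤ_17: compute digits iteratively via d_i = x_i mod 17, x_{i+1} = (x_i − d_i)/17. The first 6 digits are (1, 0, 0, 7, 12, 16).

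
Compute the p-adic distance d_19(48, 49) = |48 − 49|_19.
d_19(48, 49) = 1

Step 1 — x − y = 48 − 49 = -1. Step 2 — v_19(-1) = 0 (factor: -1 = −(19^0 · 1); the sign does not affect v_p). Step 3 — |x − y|_19 = 19^{0} = 1.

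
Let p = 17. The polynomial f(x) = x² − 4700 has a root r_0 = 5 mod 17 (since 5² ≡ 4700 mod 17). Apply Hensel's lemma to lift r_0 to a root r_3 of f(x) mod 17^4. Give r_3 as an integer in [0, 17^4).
r_3 = 33274 (mod 83521)

Hensel's recurrence: r_{i+1} = r_i − f(r_i)·(f′(r_i))^{-1} mod 17^{i+2}, with f′(x) = 2x. Iterate:
  r_0 = 5 (mod 17)
  r_1 = 39 (mod 289)
  r_2 = 3796 (mod 4913)
  r_3 = 33274 (mod 83521)
Final: r_3 = 33274, and one checks f(r_3) ≡ 0 mod 17^4.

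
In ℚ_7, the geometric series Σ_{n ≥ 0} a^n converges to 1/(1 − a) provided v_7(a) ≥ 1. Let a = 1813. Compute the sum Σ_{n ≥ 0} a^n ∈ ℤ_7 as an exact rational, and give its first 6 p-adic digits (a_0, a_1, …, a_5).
Σ a^n = 1/(1 − a) = -1/1812;  first 6 digits = (1, 0, 2, 5, 4, 6)

v_7(a) = 2 ≥ 1, so the series converges in ℤ_7 to 1/(1 − a) = 1/(1 − 1813) = -1/1812. Expand this rational in ℤ_7: compute digits iteratively via d_i = x_i mod 7, x_{i+1} = (x_i − d_i)/7. The first 6 digits are (1, 0, 2, 5, 4, 6).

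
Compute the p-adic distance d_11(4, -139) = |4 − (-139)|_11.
d_11(4, -139) = 1/11

Step 1 — x − y = 4 − (-139) = 143. Step 2 — v_11(143) = 1 (factor: 143 = (11^1 · 13); the sign does not affect v_p). Step 3 — |x − y|_11 = 11^{-1} = 1/11.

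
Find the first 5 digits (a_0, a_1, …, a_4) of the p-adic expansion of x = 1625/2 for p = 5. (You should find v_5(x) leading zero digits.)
(a_0, …, a_4) = (0, 0, 0, 4, 3)

v_5(1625/2) = 3, so a_0 = ... = a_2 = 0. Factor out: x = 5^3 · u with u = 13/2 a unit in ℤ_5. Expand u iteratively via a_{v+i} = u_i mod 5, u_{i+1} = (u_i − a_{v+i})/5:
  u_0 = 13/2;  a_3 = 4;  u_1 = (u_0 − 4)/5 = 1/2
  u_1 = 1/2;  a_4 = 3;  u_2 = (u_1 − 3)/5 = -1/2
Digits: (0, 0, 0, 4, 3).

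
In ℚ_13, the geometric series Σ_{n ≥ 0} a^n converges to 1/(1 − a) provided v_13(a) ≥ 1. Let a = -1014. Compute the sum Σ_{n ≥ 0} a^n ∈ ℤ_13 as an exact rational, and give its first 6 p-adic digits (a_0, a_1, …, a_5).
Σ a^n = 1/(1 − a) = 1/1015;  first 6 digits = (1, 0, 7, 12, 9, 2)

v_13(a) = 2 ≥ 1, so the series converges in ℤ_13 to 1/(1 − a) = 1/(1 − (-1014)) = 1/1015. Expand this rational in ℤ_13: compute digits iteratively via d_i = x_i mod 13, x_{i+1} = (x_i − d_i)/13. The first 6 digits are (1, 0, 7, 12, 9, 2).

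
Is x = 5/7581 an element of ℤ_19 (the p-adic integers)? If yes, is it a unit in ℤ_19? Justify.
x ∉ ℤ_19 (v_19(x) = -2 < 0)

ℤ_19 = {x ∈ ℚ_19 : v_19(x) ≥ 0} and ℤ_19^× = {x ∈ ℤ_19 : v_19(x) = 0}. Here v_19(5/7581) = v_19(num) − v_19(den) = -2; compare against these criteria.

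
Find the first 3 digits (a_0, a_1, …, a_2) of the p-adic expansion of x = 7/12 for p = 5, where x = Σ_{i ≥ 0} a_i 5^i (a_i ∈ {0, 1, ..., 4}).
(a_0, …, a_2) = (1, 2, 0)

v_5(7/12) = 0 (numerator and denominator both coprime to 5), so x ∈ ℤ_5^×. Compute digits iteratively via a_i = x_i mod 5, x_{i+1} = (x_i − a_i)/5, with x_0 = x:
  x_0 = 7/12;  a_0 = 1;  x_1 = (x_0 − 1)/5 = -1/12
  x_1 = -1/12;  a_1 = 2;  x_2 = (x_1 − 2)/5 = -5/12
  x_2 = -5/12;  a_2 = 0;  x_3 = (x_2 − 0)/5 = -1/12
Digits: (1, 2, 0).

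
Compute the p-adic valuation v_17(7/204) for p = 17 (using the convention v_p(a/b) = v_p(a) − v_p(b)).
v_17(7/204) = -1

Factor powers of 17 from the numerator and denominator of the reduced fraction: 7 = 17^0 · 7 and 204 = 17^1 · 12. Apply v_p(a/b) = v_p(a) − v_p(b): v_17(7/204) = 0 − 1 = -1.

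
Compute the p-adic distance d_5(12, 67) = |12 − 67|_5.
d_5(12, 67) = 1/5

Step 1 — x − y = 12 − 67 = -55. Step 2 — v_5(-55) = 1 (factor: -55 = −(5^1 · 11); the sign does not affect v_p). Step 3 — |x − y|_5 = 5^{-1} = 1/5.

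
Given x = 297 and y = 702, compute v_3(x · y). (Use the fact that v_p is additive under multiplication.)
v_3(208494) = 6

v_p(x) = 3 (factor: 297 = 3^3 · 11); v_p(y) = 3 (factor: 702 = 3^3 · 26). Additivity: v_p(xy) = v_p(x) + v_p(y) = 3 + 3 = 6. (Direct check: xy = 208494 = 3^6 · (286).)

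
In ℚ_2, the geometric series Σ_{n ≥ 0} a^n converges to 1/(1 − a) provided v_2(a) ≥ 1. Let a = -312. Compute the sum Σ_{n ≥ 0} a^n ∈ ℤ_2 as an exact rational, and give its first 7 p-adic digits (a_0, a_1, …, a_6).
Σ a^n = 1/(1 − a) = 1/313;  first 7 digits = (1, 0, 0, 1, 0, 0, 0)

v_2(a) = 3 ≥ 1, so the series converges in ℤ_2 to 1/(1 − a) = 1/(1 − (-312)) = 1/313. Expand this rational in ℤ_2: compute digits iteratively via d_i = x_i mod 2, x_{i+1} = (x_i − d_i)/2. The first 7 digits are (1, 0, 0, 1, 0, 0, 0).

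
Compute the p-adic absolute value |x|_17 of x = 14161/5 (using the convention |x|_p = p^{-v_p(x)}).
|14161/5|_17 = 1/289

Step 1 — compute v_17(x) by factoring powers of 17 out of the numerator and denominator: v_17(14161/5) = 2. Step 2 — apply |x|_p = p^{-v_p(x)} = 17^{-2} = 1/289.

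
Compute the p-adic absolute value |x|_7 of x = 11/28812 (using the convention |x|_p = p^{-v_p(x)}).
|11/28812|_7 = 2401

Step 1 — compute v_7(x) by factoring powers of 7 out of the numerator and denominator: v_7(11/28812) = -4. Step 2 — apply |x|_p = p^{-v_p(x)} = 7^{4} = 2401.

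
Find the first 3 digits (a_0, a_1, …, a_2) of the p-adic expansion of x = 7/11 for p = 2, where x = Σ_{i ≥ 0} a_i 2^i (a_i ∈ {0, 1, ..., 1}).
(a_0, …, a_2) = (1, 0, 1)

v_2(7/11) = 0 (numerator and denominator both coprime to 2), so x ∈ ℤ_2^×. Compute digits iteratively via a_i = x_i mod 2, x_{i+1} = (x_i − a_i)/2, with x_0 = x:
  x_0 = 7/11;  a_0 = 1;  x_1 = (x_0 − 1)/2 = -2/11
  x_1 = -2/11;  a_1 = 0;  x_2 = (x_1 − 0)/2 = -1/11
  x_2 = -1/11;  a_2 = 1;  x_3 = (x_2 − 1)/2 = -6/11
Digits: (1, 0, 1).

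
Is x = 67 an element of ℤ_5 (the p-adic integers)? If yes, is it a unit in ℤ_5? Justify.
x ∈ ℤ_5^× (unit); v_5(x) = 0

ℤ_5 = {x ∈ ℚ_5 : v_5(x) ≥ 0} and ℤ_5^× = {x ∈ ℤ_5 : v_5(x) = 0}. Here v_5(67) = v_5(num) − v_5(den) = 0; compare against these criteria.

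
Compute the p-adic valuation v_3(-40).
v_3(-40) = 0

v_3(n) is the largest exponent k such that 3^k divides n. Factor out: -40 = -3^0 · 40. (Sign doesn't affect v_p.) So v_3(-40) = 0.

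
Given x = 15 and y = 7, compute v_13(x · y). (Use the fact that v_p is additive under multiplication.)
v_13(105) = 0

v_p(x) = 0 (factor: 15 = 13^0 · 15); v_p(y) = 0 (factor: 7 = 13^0 · 7). Additivity: v_p(xy) = v_p(x) + v_p(y) = 0 + 0 = 0. (Direct check: xy = 105 = 13^0 · (105).)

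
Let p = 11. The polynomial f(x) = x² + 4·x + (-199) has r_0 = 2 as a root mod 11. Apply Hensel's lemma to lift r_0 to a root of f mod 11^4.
r_3 = 4457 (mod 14641)

Hensel: r_{i+1} = r_i − f(r_i)·(f′(r_i))^{-1} mod 11^{i+2}, f′(x) = 2x + 4. Iterate:
  r_0 = 2 (mod 11)
  r_1 = 101 (mod 121)
  r_2 = 464 (mod 1331)
  r_3 = 4457 (mod 14641)
Final: r = 4457 satisfies f(r) ≡ 0 mod 11^4.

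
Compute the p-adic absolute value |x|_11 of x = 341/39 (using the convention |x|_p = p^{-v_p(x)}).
|341/39|_11 = 1/11

Step 1 — compute v_11(x) by factoring powers of 11 out of the numerator and denominator: v_11(341/39) = 1. Step 2 — apply |x|_p = p^{-v_p(x)} = 11^{-1} = 1/11.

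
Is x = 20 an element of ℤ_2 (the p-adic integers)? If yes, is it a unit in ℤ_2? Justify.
x ∈ ℤ_2 but not a unit; v_2(x) = 2 > 0

ℤ_2 = {x ∈ ℚ_2 : v_2(x) ≥ 0} and ℤ_2^× = {x ∈ ℤ_2 : v_2(x) = 0}. Here v_2(20) = v_2(num) − v_2(den) = 2; compare against these criteria.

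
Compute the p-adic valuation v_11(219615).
v_11(219615) = 4

v_11(n) is the largest exponent k such that 11^k divides n. Factor out: 219615 = 11^4 · 15. (Sign doesn't affect v_p.) So v_11(219615) = 4.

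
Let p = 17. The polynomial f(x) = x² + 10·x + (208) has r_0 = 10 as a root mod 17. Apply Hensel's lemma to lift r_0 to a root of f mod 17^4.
r_3 = 42884 (mod 83521)

Hensel: r_{i+1} = r_i − f(r_i)·(f′(r_i))^{-1} mod 17^{i+2}, f′(x) = 2x + 10. Iterate:
  r_0 = 10 (mod 17)
  r_1 = 112 (mod 289)
  r_2 = 3580 (mod 4913)
  r_3 = 42884 (mod 83521)
Final: r = 42884 satisfies f(r) ≡ 0 mod 17^4.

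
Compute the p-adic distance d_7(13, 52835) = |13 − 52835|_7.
d_7(13, 52835) = 1/2401

Step 1 — x − y = 13 − 52835 = -52822. Step 2 — v_7(-52822) = 4 (factor: -52822 = −(7^4 · 22); the sign does not affect v_p). Step 3 — |x − y|_7 = 7^{-4} = 1/2401.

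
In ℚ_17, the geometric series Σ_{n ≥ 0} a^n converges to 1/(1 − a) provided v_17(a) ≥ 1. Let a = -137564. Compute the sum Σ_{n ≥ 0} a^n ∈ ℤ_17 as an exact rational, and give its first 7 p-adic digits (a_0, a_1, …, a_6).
Σ a^n = 1/(1 − a) = 1/137565;  first 7 digits = (1, 0, 0, 6, 15, 16, 1)

v_17(a) = 3 ≥ 1, so the series converges in ℤ_17 to 1/(1 − a) = 1/(1 − (-137564)) = 1/137565. Expand this rational in ℤ_17: compute digits iteratively via d_i = x_i mod 17, x_{i+1} = (x_i − d_i)/17. The first 7 digits are (1, 0, 0, 6, 15, 16, 1).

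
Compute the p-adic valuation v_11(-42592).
v_11(-42592) = 3

v_11(n) is the largest exponent k such that 11^k divides n. Factor out: -42592 = -11^3 · 32. (Sign doesn't affect v_p.) So v_11(-42592) = 3.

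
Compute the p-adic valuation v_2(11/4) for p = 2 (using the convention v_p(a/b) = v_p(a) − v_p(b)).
v_2(11/4) = -2

Factor powers of 2 from the numerator and denominator of the reduced fraction: 11 = 2^0 · 11 and 4 = 2^2 · 1. Apply v_p(a/b) = v_p(a) − v_p(b): v_2(11/4) = 0 − 2 = -2.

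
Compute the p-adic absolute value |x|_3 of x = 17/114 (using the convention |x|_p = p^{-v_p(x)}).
|17/114|_3 = 3

Step 1 — compute v_3(x) by factoring powers of 3 out of the numerator and denominator: v_3(17/114) = -1. Step 2 — apply |x|_p = p^{-v_p(x)} = 3^{1} = 3.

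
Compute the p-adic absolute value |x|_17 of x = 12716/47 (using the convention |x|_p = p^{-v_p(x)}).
|12716/47|_17 = 1/289

Step 1 — compute v_17(x) by factoring powers of 17 out of the numerator and denominator: v_17(12716/47) = 2. Step 2 — apply |x|_p = p^{-v_p(x)} = 17^{-2} = 1/289.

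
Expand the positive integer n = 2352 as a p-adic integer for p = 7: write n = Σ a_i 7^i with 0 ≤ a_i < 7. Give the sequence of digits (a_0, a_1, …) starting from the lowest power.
(a_0, a_1, …) = (0, 0, 6, 6)

Repeated division by 7 gives the digits low-to-high: 2352 = 6·7^2 + 6·7^3. Digit sequence: (0, 0, 6, 6).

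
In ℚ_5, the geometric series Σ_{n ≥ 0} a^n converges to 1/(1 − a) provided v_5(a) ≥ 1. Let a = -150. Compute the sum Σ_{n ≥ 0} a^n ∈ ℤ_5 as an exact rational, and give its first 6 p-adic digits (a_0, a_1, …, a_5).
Σ a^n = 1/(1 − a) = 1/151;  first 6 digits = (1, 0, 4, 3, 0, 2)

v_5(a) = 2 ≥ 1, so the series converges in ℤ_5 to 1/(1 − a) = 1/(1 − (-150)) = 1/151. Expand this rational in ℤ_5: compute digits iteratively via d_i = x_i mod 5, x_{i+1} = (x_i − d_i)/5. The first 6 digits are (1, 0, 4, 3, 0, 2).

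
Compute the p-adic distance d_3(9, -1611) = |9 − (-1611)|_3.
d_3(9, -1611) = 1/81

Step 1 — x − y = 9 − (-1611) = 1620. Step 2 — v_3(1620) = 4 (factor: 1620 = (3^4 · 20); the sign does not affect v_p). Step 3 — |x − y|_3 = 3^{-4} = 1/81.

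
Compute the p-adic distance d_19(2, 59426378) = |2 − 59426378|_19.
d_19(2, 59426378) = 1/2476099

Step 1 — x − y = 2 − 59426378 = -59426376. Step 2 — v_19(-59426376) = 5 (factor: -59426376 = −(19^5 · 24); the sign does not affect v_p). Step 3 — |x − y|_19 = 19^{-5} = 1/2476099.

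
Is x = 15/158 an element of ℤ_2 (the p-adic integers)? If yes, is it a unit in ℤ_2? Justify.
x ∉ ℤ_2 (v_2(x) = -1 < 0)

ℤ_2 = {x ∈ ℚ_2 : v_2(x) ≥ 0} and ℤ_2^× = {x ∈ ℤ_2 : v_2(x) = 0}. Here v_2(15/158) = v_2(num) − v_2(den) = -1; compare against these criteria.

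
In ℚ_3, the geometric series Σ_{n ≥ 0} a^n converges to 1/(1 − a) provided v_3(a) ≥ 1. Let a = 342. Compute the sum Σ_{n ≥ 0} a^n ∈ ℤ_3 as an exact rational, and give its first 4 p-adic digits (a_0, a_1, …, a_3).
Σ a^n = 1/(1 − a) = -1/341;  first 4 digits = (1, 0, 2, 0)

v_3(a) = 2 ≥ 1, so the series converges in ℤ_3 to 1/(1 − a) = 1/(1 − 342) = -1/341. Expand this rational in ℤ_3: compute digits iteratively via d_i = x_i mod 3, x_{i+1} = (x_i − d_i)/3. The first 4 digits are (1, 0, 2, 0).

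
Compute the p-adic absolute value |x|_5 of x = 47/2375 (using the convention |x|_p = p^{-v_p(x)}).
|47/2375|_5 = 125

Step 1 — compute v_5(x) by factoring powers of 5 out of the numerator and denominator: v_5(47/2375) = -3. Step 2 — apply |x|_p = p^{-v_p(x)} = 5^{3} = 125.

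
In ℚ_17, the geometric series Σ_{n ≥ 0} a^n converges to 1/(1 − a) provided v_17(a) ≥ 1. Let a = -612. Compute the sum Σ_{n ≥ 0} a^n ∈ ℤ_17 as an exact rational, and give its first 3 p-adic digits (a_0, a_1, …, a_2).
Σ a^n = 1/(1 − a) = 1/613;  first 3 digits = (1, 15, 1)

v_17(a) = 1 ≥ 1, so the series converges in ℤ_17 to 1/(1 − a) = 1/(1 − (-612)) = 1/613. Expand this rational in ℤ_17: compute digits iteratively via d_i = x_i mod 17, x_{i+1} = (x_i − d_i)/17. The first 3 digits are (1, 15, 1).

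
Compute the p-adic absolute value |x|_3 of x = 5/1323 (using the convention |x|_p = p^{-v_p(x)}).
|5/1323|_3 = 27

Step 1 — compute v_3(x) by factoring powers of 3 out of the numerator and denominator: v_3(5/1323) = -3. Step 2 — apply |x|_p = p^{-v_p(x)} = 3^{3} = 27.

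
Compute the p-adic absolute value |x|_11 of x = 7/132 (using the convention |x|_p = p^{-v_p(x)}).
|7/132|_11 = 11

Step 1 — compute v_11(x) by factoring powers of 11 out of the numerator and denominator: v_11(7/132) = -1. Step 2 — apply |x|_p = p^{-v_p(x)} = 11^{1} = 11.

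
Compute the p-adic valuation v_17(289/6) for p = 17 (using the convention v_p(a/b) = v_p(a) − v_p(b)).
v_17(289/6) = 2

Factor powers of 17 from the numerator and denominator of the reduced fraction: 289 = 17^2 · 1 and 6 = 17^0 · 6. Apply v_p(a/b) = v_p(a) − v_p(b): v_17(289/6) = 2 − 0 = 2.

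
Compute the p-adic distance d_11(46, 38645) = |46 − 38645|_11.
d_11(46, 38645) = 1/1331

Step 1 — x − y = 46 − 38645 = -38599. Step 2 — v_11(-38599) = 3 (factor: -38599 = −(11^3 · 29); the sign does not affect v_p). Step 3 — |x − y|_11 = 11^{-3} = 1/1331.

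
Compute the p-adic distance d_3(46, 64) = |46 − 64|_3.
d_3(46, 64) = 1/9

Step 1 — x − y = 46 − 64 = -18. Step 2 — v_3(-18) = 2 (factor: -18 = −(3^2 · 2); the sign does not affect v_p). Step 3 — |x − y|_3 = 3^{-2} = 1/9.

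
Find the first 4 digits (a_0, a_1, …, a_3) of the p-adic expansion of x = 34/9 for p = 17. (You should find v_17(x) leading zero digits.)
(a_0, …, a_3) = (0, 4, 13, 3)

v_17(34/9) = 1, so a_0 = ... = a_0 = 0. Factor out: x = 17^1 · u with u = 2/9 a unit in ℤ_17. Expand u iteratively via a_{v+i} = u_i mod 17, u_{i+1} = (u_i − a_{v+i})/17:
  u_0 = 2/9;  a_1 = 4;  u_1 = (u_0 − 4)/17 = -2/9
  u_1 = -2/9;  a_2 = 13;  u_2 = (u_1 − 13)/17 = -7/9
  u_2 = -7/9;  a_3 = 3;  u_3 = (u_2 − 3)/17 = -2/9
Digits: (0, 4, 13, 3).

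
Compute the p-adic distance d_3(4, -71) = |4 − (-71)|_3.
d_3(4, -71) = 1/3

Step 1 — x − y = 4 − (-71) = 75. Step 2 — v_3(75) = 1 (factor: 75 = (3^1 · 25); the sign does not affect v_p). Step 3 — |x − y|_3 = 3^{-1} = 1/3.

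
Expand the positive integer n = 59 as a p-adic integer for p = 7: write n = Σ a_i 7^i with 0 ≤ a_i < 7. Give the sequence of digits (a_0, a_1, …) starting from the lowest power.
(a_0, a_1, …) = (3, 1, 1)

Repeated division by 7 gives the digits low-to-high: 59 = 3 + 1·7^1 + 1·7^2. Digit sequence: (3, 1, 1).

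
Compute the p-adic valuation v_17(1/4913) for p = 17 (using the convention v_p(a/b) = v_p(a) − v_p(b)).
v_17(1/4913) = -3

Factor powers of 17 from the numerator and denominator of the reduced fraction: 1 = 17^0 · 1 and 4913 = 17^3 · 1. Apply v_p(a/b) = v_p(a) − v_p(b): v_17(1/4913) = 0 − 3 = -3.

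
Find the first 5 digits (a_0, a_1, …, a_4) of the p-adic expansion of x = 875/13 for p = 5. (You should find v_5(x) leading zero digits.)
(a_0, …, a_4) = (0, 0, 0, 4, 2)

v_5(875/13) = 3, so a_0 = ... = a_2 = 0. Factor out: x = 5^3 · u with u = 7/13 a unit in ℤ_5. Expand u iteratively via a_{v+i} = u_i mod 5, u_{i+1} = (u_i − a_{v+i})/5:
  u_0 = 7/13;  a_3 = 4;  u_1 = (u_0 − 4)/5 = -9/13
  u_1 = -9/13;  a_4 = 2;  u_2 = (u_1 − 2)/5 = -7/13
Digits: (0, 0, 0, 4, 2).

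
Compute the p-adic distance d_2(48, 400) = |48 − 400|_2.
d_2(48, 400) = 1/32

Step 1 — x − y = 48 − 400 = -352. Step 2 — v_2(-352) = 5 (factor: -352 = −(2^5 · 11); the sign does not affect v_p). Step 3 — |x − y|_2 = 2^{-5} = 1/32.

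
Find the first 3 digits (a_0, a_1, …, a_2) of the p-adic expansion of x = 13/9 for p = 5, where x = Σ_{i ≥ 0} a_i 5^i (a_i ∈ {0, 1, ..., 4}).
(a_0, …, a_2) = (2, 1, 2)

v_5(13/9) = 0 (numerator and denominator both coprime to 5), so x ∈ ℤ_5^×. Compute digits iteratively via a_i = x_i mod 5, x_{i+1} = (x_i − a_i)/5, with x_0 = x:
  x_0 = 13/9;  a_0 = 2;  x_1 = (x_0 − 2)/5 = -1/9
  x_1 = -1/9;  a_1 = 1;  x_2 = (x_1 − 1)/5 = -2/9
  x_2 = -2/9;  a_2 = 2;  x_3 = (x_2 − 2)/5 = -4/9
Digits: (2, 1, 2).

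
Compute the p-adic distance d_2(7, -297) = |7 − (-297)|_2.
d_2(7, -297) = 1/16

Step 1 — x − y = 7 − (-297) = 304. Step 2 — v_2(304) = 4 (factor: 304 = (2^4 · 19); the sign does not affect v_p). Step 3 — |x − y|_2 = 2^{-4} = 1/16.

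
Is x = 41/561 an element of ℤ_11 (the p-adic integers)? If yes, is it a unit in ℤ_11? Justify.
x ∉ ℤ_11 (v_11(x) = -1 < 0)

ℤ_11 = {x ∈ ℚ_11 : v_11(x) ≥ 0} and ℤ_11^× = {x ∈ ℤ_11 : v_11(x) = 0}. Here v_11(41/561) = v_11(num) − v_11(den) = -1; compare against these criteria.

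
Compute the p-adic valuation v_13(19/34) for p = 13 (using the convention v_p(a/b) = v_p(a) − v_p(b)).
v_13(19/34) = 0

Factor powers of 13 from the numerator and denominator of the reduced fraction: 19 = 13^0 · 19 and 34 = 13^0 · 34. Apply v_p(a/b) = v_p(a) − v_p(b): v_13(19/34) = 0 − 0 = 0.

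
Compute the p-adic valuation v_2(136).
v_2(136) = 3

v_2(n) is the largest exponent k such that 2^k divides n. Factor out: 136 = 2^3 · 17. (Sign doesn't affect v_p.) So v_2(136) = 3.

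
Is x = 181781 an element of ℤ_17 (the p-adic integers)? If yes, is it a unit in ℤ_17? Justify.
x ∈ ℤ_17 but not a unit; v_17(x) = 3 > 0

ℤ_17 = {x ∈ ℚ_17 : v_17(x) ≥ 0} and ℤ_17^× = {x ∈ ℤ_17 : v_17(x) = 0}. Here v_17(181781) = v_17(num) − v_17(den) = 3; compare against these criteria.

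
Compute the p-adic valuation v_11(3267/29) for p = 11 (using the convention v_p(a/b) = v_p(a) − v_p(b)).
v_11(3267/29) = 2

Factor powers of 11 from the numerator and denominator of the reduced fraction: 3267 = 11^2 · 27 and 29 = 11^0 · 29. Apply v_p(a/b) = v_p(a) − v_p(b): v_11(3267/29) = 2 − 0 = 2.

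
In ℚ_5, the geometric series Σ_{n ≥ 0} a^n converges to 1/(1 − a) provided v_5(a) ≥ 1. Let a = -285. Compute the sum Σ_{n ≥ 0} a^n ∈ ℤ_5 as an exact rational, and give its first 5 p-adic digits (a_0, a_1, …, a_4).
Σ a^n = 1/(1 − a) = 1/286;  first 5 digits = (1, 3, 2, 4, 1)

v_5(a) = 1 ≥ 1, so the series converges in ℤ_5 to 1/(1 − a) = 1/(1 − (-285)) = 1/286. Expand this rational in ℤ_5: compute digits iteratively via d_i = x_i mod 5, x_{i+1} = (x_i − d_i)/5. The first 5 digits are (1, 3, 2, 4, 1).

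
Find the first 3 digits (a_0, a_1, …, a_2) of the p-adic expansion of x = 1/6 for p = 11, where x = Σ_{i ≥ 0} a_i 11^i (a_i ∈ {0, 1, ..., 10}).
(a_0, …, a_2) = (2, 9, 1)

v_11(1/6) = 0 (numerator and denominator both coprime to 11), so x ∈ ℤ_11^×. Compute digits iteratively via a_i = x_i mod 11, x_{i+1} = (x_i − a_i)/11, with x_0 = x:
  x_0 = 1/6;  a_0 = 2;  x_1 = (x_0 − 2)/11 = -1/6
  x_1 = -1/6;  a_1 = 9;  x_2 = (x_1 − 9)/11 = -5/6
  x_2 = -5/6;  a_2 = 1;  x_3 = (x_2 − 1)/11 = -1/6
Digits: (2, 9, 1).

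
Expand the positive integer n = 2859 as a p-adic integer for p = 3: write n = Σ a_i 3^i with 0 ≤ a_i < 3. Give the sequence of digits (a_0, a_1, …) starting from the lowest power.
(a_0, a_1, …) = (0, 2, 2, 0, 2, 2, 0, 1)

Repeated division by 3 gives the digits low-to-high: 2859 = 2·3^1 + 2·3^2 + 2·3^4 + 2·3^5 + 1·3^7. Digit sequence: (0, 2, 2, 0, 2, 2, 0, 1).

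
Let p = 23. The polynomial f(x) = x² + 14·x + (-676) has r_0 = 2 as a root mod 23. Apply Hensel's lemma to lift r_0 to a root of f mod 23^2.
r_1 = 508 (mod 529)

Hensel: r_{i+1} = r_i − f(r_i)·(f′(r_i))^{-1} mod 23^{i+2}, f′(x) = 2x + 14. Iterate:
  r_0 = 2 (mod 23)
  r_1 = 508 (mod 529)
Final: r = 508 satisfies f(r) ≡ 0 mod 23^2.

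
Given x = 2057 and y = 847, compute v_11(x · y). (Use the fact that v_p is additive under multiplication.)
v_11(1742279) = 4

v_p(x) = 2 (factor: 2057 = 11^2 · 17); v_p(y) = 2 (factor: 847 = 11^2 · 7). Additivity: v_p(xy) = v_p(x) + v_p(y) = 2 + 2 = 4. (Direct check: xy = 1742279 = 11^4 · (119).)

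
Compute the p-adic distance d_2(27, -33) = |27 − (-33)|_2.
d_2(27, -33) = 1/4

Step 1 — x − y = 27 − (-33) = 60. Step 2 — v_2(60) = 2 (factor: 60 = (2^2 · 15); the sign does not affect v_p). Step 3 — |x − y|_2 = 2^{-2} = 1/4.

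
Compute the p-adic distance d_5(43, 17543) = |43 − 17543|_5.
d_5(43, 17543) = 1/625

Step 1 — x − y = 43 − 17543 = -17500. Step 2 — v_5(-17500) = 4 (factor: -17500 = −(5^4 · 28); the sign does not affect v_p). Step 3 — |x − y|_5 = 5^{-4} = 1/625.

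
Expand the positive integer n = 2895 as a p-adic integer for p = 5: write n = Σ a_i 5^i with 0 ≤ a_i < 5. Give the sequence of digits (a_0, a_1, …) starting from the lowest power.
(a_0, a_1, …) = (0, 4, 0, 3, 4)

Repeated division by 5 gives the digits low-to-high: 2895 = 4·5^1 + 3·5^3 + 4·5^4. Digit sequence: (0, 4, 0, 3, 4).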